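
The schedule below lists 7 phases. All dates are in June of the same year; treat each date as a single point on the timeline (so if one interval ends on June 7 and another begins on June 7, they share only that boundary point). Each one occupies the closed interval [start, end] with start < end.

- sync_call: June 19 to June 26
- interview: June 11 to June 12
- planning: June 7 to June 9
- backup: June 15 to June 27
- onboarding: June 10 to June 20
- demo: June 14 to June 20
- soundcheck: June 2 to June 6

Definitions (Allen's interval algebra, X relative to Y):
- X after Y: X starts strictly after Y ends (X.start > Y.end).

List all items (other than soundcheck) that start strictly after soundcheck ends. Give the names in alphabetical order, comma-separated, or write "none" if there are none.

backup, demo, interview, onboarding, planning, sync_call

Target soundcheck = [June 2, June 6].
backup [June 15, June 27] → after → yes.
demo [June 14, June 20] → after → yes.
interview [June 11, June 12] → after → yes.
onboarding [June 10, June 20] → after → yes.
planning [June 7, June 9] → after → yes.
sync_call [June 19, June 26] → after → yes.
Result: backup, demo, interview, onboarding, planning, sync_call.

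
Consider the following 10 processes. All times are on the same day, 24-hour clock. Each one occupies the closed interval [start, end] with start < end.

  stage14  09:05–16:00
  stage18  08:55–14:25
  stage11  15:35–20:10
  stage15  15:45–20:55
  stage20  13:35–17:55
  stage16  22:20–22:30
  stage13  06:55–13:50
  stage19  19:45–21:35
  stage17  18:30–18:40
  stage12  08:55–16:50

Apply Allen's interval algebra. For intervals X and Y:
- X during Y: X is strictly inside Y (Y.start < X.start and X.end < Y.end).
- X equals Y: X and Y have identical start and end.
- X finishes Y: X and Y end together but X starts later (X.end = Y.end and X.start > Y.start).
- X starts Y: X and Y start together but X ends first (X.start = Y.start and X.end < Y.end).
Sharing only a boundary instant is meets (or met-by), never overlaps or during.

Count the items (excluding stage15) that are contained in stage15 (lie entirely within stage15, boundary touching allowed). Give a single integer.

Target stage15 = [15:45, 20:55].
stage11 [15:35, 20:10] → overlaps → no.
stage12 [08:55, 16:50] → overlaps → no.
stage13 [06:55, 13:50] → before → no.
stage14 [09:05, 16:00] → overlaps → no.
stage16 [22:20, 22:30] → after → no.
stage17 [18:30, 18:40] → during → counts.
stage18 [08:55, 14:25] → before → no.
stage19 [19:45, 21:35] → overlapped-by → no.
stage20 [13:35, 17:55] → overlaps → no.
Total: 1.

1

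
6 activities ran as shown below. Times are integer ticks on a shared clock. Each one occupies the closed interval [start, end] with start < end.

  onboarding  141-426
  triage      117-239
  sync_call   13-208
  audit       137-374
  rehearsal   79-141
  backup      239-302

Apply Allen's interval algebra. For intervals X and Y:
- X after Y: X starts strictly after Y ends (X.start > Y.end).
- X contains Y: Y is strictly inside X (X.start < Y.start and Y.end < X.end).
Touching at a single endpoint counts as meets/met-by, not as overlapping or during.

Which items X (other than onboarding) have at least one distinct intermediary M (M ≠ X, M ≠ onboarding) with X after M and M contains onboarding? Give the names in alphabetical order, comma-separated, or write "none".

Target onboarding = [141, 426].
Intermediaries M with M contains onboarding: none.
Union: none.

none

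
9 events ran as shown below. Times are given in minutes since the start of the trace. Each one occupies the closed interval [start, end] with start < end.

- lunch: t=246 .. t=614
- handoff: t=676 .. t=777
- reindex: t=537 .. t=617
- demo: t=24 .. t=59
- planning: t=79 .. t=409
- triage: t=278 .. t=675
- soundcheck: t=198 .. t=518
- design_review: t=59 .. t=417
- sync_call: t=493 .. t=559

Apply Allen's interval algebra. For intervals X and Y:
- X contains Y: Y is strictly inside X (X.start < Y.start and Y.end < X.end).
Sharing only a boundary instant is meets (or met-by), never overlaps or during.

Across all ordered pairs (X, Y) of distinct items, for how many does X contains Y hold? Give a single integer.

Checking all 72 ordered pairs for relation 'contains'; matching pairs in alphabetical order:
(design_review, planning): design_review contains planning ✓
(lunch, sync_call): lunch contains sync_call ✓
(triage, reindex): triage contains reindex ✓
(triage, sync_call): triage contains sync_call ✓
Count: 4.

4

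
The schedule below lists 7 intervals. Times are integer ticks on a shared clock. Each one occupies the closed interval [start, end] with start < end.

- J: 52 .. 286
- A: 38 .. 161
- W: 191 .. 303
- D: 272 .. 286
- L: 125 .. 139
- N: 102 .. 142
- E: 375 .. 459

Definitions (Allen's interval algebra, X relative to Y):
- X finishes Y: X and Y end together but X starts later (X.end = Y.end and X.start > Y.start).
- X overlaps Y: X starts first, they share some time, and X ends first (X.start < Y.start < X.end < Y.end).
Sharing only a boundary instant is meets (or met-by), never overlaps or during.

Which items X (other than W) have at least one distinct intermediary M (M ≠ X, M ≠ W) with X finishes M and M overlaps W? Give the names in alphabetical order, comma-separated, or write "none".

Target W = [191, 303].
Intermediaries M with M overlaps W: J.
Via J — items with X finishes J: D.
Union: D.

D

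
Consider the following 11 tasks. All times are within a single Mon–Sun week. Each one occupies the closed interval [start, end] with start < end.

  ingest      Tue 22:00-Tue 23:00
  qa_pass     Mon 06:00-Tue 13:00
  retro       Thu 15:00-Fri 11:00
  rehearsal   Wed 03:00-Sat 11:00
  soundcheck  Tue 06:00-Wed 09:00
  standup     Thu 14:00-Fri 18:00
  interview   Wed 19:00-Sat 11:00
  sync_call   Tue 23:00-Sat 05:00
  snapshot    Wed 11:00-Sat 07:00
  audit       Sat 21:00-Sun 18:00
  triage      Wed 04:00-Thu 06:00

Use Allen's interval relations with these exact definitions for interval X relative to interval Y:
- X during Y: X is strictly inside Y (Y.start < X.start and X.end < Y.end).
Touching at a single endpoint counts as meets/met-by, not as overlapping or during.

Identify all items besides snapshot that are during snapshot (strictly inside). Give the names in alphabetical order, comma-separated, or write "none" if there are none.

Target snapshot = [Wed 11:00, Sat 07:00].
audit [Sat 21:00, Sun 18:00] → after → no.
ingest [Tue 22:00, Tue 23:00] → before → no.
interview [Wed 19:00, Sat 11:00] → overlapped-by → no.
qa_pass [Mon 06:00, Tue 13:00] → before → no.
rehearsal [Wed 03:00, Sat 11:00] → contains → no.
retro [Thu 15:00, Fri 11:00] → during → yes.
soundcheck [Tue 06:00, Wed 09:00] → before → no.
standup [Thu 14:00, Fri 18:00] → during → yes.
sync_call [Tue 23:00, Sat 05:00] → overlaps → no.
triage [Wed 04:00, Thu 06:00] → overlaps → no.
Result: retro, standup.

retro, standup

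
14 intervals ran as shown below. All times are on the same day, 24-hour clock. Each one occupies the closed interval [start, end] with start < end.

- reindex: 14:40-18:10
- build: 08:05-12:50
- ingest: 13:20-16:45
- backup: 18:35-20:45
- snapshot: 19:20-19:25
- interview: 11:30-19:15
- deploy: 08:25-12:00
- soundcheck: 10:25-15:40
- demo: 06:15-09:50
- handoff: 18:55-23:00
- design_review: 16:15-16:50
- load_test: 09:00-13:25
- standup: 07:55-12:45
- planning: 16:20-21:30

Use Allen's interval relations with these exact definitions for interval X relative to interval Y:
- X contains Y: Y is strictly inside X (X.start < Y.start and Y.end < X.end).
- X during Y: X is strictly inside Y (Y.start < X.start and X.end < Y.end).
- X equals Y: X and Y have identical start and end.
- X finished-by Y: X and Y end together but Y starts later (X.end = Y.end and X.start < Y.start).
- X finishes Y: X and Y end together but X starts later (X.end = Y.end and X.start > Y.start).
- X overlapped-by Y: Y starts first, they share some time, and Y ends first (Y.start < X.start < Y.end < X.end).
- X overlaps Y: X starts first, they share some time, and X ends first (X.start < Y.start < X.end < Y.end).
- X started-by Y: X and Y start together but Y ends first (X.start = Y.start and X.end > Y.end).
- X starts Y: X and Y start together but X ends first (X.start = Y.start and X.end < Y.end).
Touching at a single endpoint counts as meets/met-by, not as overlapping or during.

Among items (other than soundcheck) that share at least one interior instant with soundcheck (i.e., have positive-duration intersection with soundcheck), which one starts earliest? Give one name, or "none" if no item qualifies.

standup

Target soundcheck = [10:25, 15:40].
backup [18:35, 20:45] → after → excluded.
build [08:05, 12:50] → overlaps → candidate.
demo [06:15, 09:50] → before → excluded.
deploy [08:25, 12:00] → overlaps → candidate.
design_review [16:15, 16:50] → after → excluded.
handoff [18:55, 23:00] → after → excluded.
ingest [13:20, 16:45] → overlapped-by → candidate.
interview [11:30, 19:15] → overlapped-by → candidate.
load_test [09:00, 13:25] → overlaps → candidate.
planning [16:20, 21:30] → after → excluded.
reindex [14:40, 18:10] → overlapped-by → candidate.
snapshot [19:20, 19:25] → after → excluded.
standup [07:55, 12:45] → overlaps → candidate.
Among candidates, earliest start is 07:55 → standup.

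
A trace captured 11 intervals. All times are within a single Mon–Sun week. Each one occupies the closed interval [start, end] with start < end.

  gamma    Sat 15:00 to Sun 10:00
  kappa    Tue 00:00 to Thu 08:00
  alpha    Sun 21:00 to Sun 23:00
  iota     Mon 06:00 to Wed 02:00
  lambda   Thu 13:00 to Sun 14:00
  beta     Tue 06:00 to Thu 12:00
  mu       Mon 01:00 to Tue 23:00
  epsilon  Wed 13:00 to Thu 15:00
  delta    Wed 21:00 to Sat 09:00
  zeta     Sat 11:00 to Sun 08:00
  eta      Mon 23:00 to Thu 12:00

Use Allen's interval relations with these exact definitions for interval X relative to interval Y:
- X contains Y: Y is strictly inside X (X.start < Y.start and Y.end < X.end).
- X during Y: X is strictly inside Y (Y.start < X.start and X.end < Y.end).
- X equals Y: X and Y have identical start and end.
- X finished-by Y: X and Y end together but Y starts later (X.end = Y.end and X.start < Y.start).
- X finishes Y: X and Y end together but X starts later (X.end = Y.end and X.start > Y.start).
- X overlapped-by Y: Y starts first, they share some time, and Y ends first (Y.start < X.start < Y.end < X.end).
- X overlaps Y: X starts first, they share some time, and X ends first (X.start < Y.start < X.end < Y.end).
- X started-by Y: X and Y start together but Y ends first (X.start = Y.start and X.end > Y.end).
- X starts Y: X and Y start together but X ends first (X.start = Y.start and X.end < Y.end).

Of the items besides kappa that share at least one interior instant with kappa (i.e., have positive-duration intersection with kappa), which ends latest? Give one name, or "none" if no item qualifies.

delta

Target kappa = [Tue 00:00, Thu 08:00].
alpha [Sun 21:00, Sun 23:00] → after → excluded.
beta [Tue 06:00, Thu 12:00] → overlapped-by → candidate.
delta [Wed 21:00, Sat 09:00] → overlapped-by → candidate.
epsilon [Wed 13:00, Thu 15:00] → overlapped-by → candidate.
eta [Mon 23:00, Thu 12:00] → contains → candidate.
gamma [Sat 15:00, Sun 10:00] → after → excluded.
iota [Mon 06:00, Wed 02:00] → overlaps → candidate.
lambda [Thu 13:00, Sun 14:00] → after → excluded.
mu [Mon 01:00, Tue 23:00] → overlaps → candidate.
zeta [Sat 11:00, Sun 08:00] → after → excluded.
Among candidates, latest end is Sat 09:00 → delta.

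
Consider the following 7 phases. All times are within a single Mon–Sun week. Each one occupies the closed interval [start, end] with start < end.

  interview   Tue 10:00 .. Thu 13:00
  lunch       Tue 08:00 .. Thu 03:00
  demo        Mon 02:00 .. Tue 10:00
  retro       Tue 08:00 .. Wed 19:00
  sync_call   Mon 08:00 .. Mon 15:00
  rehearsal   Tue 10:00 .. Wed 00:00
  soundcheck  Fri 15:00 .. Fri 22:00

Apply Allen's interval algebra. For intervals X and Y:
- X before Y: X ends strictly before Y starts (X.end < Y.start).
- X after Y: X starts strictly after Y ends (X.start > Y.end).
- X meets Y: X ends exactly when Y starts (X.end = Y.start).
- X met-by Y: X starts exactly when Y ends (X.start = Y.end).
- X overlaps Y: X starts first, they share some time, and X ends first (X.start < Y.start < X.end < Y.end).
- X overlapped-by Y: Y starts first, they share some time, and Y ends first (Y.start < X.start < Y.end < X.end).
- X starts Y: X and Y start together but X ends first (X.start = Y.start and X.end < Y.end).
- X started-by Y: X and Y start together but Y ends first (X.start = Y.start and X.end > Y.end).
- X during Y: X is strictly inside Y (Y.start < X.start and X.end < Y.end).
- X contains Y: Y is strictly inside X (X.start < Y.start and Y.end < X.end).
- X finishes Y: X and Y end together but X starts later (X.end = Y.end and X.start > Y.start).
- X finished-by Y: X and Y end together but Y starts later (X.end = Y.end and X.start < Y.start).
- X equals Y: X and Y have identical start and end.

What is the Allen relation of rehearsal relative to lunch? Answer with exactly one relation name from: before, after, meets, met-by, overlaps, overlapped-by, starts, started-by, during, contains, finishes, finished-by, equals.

during

rehearsal = [Tue 10:00, Wed 00:00]; lunch = [Tue 08:00, Thu 03:00].
Compare endpoints: rehearsal.start > lunch.start, rehearsal.start < lunch.end, rehearsal.end > lunch.start, rehearsal.end < lunch.end.
That pattern is 'during'.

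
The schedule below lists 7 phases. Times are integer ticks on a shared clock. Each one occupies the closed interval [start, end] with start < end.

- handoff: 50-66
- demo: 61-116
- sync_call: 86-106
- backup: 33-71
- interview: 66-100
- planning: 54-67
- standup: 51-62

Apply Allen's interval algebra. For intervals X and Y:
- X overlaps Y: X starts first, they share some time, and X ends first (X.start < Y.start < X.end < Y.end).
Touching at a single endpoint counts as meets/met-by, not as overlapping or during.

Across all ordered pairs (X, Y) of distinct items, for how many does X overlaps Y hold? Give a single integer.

Checking all 42 ordered pairs for relation 'overlaps'; matching pairs in alphabetical order:
(backup, demo): backup overlaps demo ✓
(backup, interview): backup overlaps interview ✓
(handoff, demo): handoff overlaps demo ✓
(handoff, planning): handoff overlaps planning ✓
(interview, sync_call): interview overlaps sync_call ✓
(planning, demo): planning overlaps demo ✓
(planning, interview): planning overlaps interview ✓
(standup, demo): standup overlaps demo ✓
(standup, planning): standup overlaps planning ✓
Count: 9.

9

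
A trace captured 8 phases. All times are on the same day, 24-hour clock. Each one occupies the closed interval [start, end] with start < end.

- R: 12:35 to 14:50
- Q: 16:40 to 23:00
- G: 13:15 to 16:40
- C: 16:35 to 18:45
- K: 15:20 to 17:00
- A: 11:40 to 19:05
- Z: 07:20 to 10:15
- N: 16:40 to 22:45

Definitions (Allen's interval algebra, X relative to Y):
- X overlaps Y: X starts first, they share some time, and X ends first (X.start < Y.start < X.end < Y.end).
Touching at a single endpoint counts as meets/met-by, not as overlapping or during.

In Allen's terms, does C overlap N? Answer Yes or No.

Yes

C = [16:35, 18:45], N = [16:40, 22:45].
Actual relation of C to N: overlaps.
Asked whether 'overlaps' holds → Yes.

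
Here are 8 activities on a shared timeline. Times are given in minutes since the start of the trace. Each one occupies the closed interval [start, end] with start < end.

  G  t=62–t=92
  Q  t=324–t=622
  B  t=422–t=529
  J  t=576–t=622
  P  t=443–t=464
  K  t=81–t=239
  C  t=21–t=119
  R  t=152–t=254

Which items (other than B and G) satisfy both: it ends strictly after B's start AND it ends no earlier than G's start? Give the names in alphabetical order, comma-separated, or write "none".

J, P, Q

Conditions: its end is strictly after B's start (X.end > t=422) AND its end is no earlier than G's start (X.end >= t=62).
C: end t=119 > t=422? ✗; end t=119 >= t=62? ✓ → no.
J: end t=622 > t=422? ✓; end t=622 >= t=62? ✓ → yes.
K: end t=239 > t=422? ✗; end t=239 >= t=62? ✓ → no.
P: end t=464 > t=422? ✓; end t=464 >= t=62? ✓ → yes.
Q: end t=622 > t=422? ✓; end t=622 >= t=62? ✓ → yes.
R: end t=254 > t=422? ✗; end t=254 >= t=62? ✓ → no.
Result: J, P, Q.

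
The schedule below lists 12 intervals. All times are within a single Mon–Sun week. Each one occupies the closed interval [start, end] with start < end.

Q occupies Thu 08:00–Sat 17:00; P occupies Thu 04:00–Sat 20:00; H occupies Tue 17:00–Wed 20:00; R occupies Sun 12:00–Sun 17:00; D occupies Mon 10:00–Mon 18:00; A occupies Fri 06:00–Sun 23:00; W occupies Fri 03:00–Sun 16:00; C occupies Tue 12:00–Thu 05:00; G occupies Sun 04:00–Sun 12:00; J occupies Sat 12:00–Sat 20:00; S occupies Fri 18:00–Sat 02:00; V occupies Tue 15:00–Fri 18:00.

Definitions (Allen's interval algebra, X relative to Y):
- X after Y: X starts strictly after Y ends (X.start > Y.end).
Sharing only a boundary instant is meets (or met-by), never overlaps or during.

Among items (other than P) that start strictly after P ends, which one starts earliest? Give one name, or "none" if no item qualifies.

Target P = [Thu 04:00, Sat 20:00].
A [Fri 06:00, Sun 23:00] → overlapped-by → excluded.
C [Tue 12:00, Thu 05:00] → overlaps → excluded.
D [Mon 10:00, Mon 18:00] → before → excluded.
G [Sun 04:00, Sun 12:00] → after → candidate.
H [Tue 17:00, Wed 20:00] → before → excluded.
J [Sat 12:00, Sat 20:00] → finishes → excluded.
Q [Thu 08:00, Sat 17:00] → during → excluded.
R [Sun 12:00, Sun 17:00] → after → candidate.
S [Fri 18:00, Sat 02:00] → during → excluded.
V [Tue 15:00, Fri 18:00] → overlaps → excluded.
W [Fri 03:00, Sun 16:00] → overlapped-by → excluded.
Among candidates, earliest start is Sun 04:00 → G.

G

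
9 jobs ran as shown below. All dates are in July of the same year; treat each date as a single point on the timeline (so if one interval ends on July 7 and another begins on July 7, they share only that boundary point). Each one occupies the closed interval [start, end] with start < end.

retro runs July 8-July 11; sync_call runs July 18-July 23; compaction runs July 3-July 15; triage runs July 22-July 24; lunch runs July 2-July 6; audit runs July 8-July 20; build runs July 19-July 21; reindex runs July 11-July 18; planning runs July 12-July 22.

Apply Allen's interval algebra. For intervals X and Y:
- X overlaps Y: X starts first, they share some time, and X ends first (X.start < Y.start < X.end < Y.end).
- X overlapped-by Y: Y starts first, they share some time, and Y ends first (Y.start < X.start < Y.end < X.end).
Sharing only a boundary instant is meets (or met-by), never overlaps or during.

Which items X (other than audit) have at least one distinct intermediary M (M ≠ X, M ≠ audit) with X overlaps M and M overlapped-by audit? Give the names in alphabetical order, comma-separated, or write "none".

Target audit = [July 8, July 20].
Intermediaries M with M overlapped-by audit: build, planning, sync_call.
Via build — items with X overlaps build: none.
Via planning — items with X overlaps planning: compaction, reindex.
Via sync_call — items with X overlaps sync_call: planning.
Union: compaction, planning, reindex.

compaction, planning, reindex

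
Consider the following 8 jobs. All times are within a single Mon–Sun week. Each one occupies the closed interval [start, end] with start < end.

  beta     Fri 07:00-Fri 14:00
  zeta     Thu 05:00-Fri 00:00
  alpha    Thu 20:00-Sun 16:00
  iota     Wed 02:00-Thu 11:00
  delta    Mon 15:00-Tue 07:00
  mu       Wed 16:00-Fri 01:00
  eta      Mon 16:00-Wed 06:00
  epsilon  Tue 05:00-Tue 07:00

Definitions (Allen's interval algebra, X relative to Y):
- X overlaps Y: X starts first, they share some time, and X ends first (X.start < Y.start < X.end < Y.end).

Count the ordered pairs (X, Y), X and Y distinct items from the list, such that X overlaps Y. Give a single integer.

6

Checking all 56 ordered pairs for relation 'overlaps'; matching pairs in alphabetical order:
(delta, eta): delta overlaps eta ✓
(eta, iota): eta overlaps iota ✓
(iota, mu): iota overlaps mu ✓
(iota, zeta): iota overlaps zeta ✓
(mu, alpha): mu overlaps alpha ✓
(zeta, alpha): zeta overlaps alpha ✓
Count: 6.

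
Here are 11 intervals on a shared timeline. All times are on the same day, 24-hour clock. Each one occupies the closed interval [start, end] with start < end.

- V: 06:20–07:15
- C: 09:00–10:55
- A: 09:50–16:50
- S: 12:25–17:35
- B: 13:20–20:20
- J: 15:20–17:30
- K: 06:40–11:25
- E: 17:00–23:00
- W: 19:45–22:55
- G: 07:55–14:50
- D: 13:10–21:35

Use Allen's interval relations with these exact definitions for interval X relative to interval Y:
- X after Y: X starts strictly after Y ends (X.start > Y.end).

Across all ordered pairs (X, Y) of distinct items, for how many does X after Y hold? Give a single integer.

Checking all 110 ordered pairs for relation 'after'; matching pairs in alphabetical order:
(A, V): A after V ✓
(B, C): B after C ✓
(B, K): B after K ✓
(B, V): B after V ✓
(C, V): C after V ✓
(D, C): D after C ✓
(D, K): D after K ✓
(D, V): D after V ✓
(E, A): E after A ✓
(E, C): E after C ✓
(E, G): E after G ✓
(E, K): E after K ✓
(E, V): E after V ✓
(G, V): G after V ✓
(J, C): J after C ✓
(J, G): J after G ✓
(J, K): J after K ✓
(J, V): J after V ✓
(S, C): S after C ✓
(S, K): S after K ✓
(S, V): S after V ✓
(W, A): W after A ✓
(W, C): W after C ✓
(W, G): W after G ✓
... plus 4 further pairs not listed.
Count: 28.

28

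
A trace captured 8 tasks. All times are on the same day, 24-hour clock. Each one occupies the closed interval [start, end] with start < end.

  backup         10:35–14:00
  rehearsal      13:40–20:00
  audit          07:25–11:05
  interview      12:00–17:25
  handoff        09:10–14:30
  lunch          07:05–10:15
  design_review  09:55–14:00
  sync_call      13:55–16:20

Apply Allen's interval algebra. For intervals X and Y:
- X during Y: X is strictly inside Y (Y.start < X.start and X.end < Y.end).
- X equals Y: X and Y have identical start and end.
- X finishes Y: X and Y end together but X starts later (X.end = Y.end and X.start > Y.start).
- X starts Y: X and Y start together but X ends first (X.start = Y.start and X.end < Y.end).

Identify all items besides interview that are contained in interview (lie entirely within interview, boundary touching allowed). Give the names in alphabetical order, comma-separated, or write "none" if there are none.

Target interview = [12:00, 17:25].
audit [07:25, 11:05] → before → no.
backup [10:35, 14:00] → overlaps → no.
design_review [09:55, 14:00] → overlaps → no.
handoff [09:10, 14:30] → overlaps → no.
lunch [07:05, 10:15] → before → no.
rehearsal [13:40, 20:00] → overlapped-by → no.
sync_call [13:55, 16:20] → during → yes.
Result: sync_call.

sync_call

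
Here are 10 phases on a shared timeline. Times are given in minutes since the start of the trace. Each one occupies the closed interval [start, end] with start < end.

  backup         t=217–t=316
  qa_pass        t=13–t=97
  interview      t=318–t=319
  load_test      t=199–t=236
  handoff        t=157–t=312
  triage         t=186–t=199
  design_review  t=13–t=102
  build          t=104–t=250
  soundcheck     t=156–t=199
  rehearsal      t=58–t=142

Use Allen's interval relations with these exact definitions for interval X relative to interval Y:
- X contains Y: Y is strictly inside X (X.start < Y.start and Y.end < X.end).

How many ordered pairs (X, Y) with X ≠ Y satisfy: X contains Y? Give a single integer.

5

Checking all 90 ordered pairs for relation 'contains'; matching pairs in alphabetical order:
(build, load_test): build contains load_test ✓
(build, soundcheck): build contains soundcheck ✓
(build, triage): build contains triage ✓
(handoff, load_test): handoff contains load_test ✓
(handoff, triage): handoff contains triage ✓
Count: 5.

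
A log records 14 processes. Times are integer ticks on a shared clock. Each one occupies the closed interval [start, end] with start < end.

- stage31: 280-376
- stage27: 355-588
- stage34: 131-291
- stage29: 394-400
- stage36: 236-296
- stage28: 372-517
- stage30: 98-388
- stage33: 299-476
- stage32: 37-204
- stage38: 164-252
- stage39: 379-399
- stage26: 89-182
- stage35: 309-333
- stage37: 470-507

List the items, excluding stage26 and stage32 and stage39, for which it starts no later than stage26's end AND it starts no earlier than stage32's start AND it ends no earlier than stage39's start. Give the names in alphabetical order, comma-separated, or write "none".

stage30

Conditions: its start is no later than stage26's end (X.start <= 182) AND its start is no earlier than stage32's start (X.start >= 37) AND its end is no earlier than stage39's start (X.end >= 379).
stage27: start 355 <= 182? ✗; start 355 >= 37? ✓; end 588 >= 379? ✓ → no.
stage28: start 372 <= 182? ✗; start 372 >= 37? ✓; end 517 >= 379? ✓ → no.
stage29: start 394 <= 182? ✗; start 394 >= 37? ✓; end 400 >= 379? ✓ → no.
stage30: start 98 <= 182? ✓; start 98 >= 37? ✓; end 388 >= 379? ✓ → yes.
stage31: start 280 <= 182? ✗; start 280 >= 37? ✓; end 376 >= 379? ✗ → no.
stage33: start 299 <= 182? ✗; start 299 >= 37? ✓; end 476 >= 379? ✓ → no.
stage34: start 131 <= 182? ✓; start 131 >= 37? ✓; end 291 >= 379? ✗ → no.
stage35: start 309 <= 182? ✗; start 309 >= 37? ✓; end 333 >= 379? ✗ → no.
stage36: start 236 <= 182? ✗; start 236 >= 37? ✓; end 296 >= 379? ✗ → no.
stage37: start 470 <= 182? ✗; start 470 >= 37? ✓; end 507 >= 379? ✓ → no.
stage38: start 164 <= 182? ✓; start 164 >= 37? ✓; end 252 >= 379? ✗ → no.
Result: stage30.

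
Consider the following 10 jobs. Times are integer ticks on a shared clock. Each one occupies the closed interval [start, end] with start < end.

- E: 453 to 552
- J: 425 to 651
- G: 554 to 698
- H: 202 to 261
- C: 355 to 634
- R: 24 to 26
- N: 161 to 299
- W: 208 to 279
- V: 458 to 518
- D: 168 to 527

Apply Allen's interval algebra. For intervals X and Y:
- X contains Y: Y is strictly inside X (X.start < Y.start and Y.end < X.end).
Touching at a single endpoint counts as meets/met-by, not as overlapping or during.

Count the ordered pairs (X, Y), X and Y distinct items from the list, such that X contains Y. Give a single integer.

10

Checking all 90 ordered pairs for relation 'contains'; matching pairs in alphabetical order:
(C, E): C contains E ✓
(C, V): C contains V ✓
(D, H): D contains H ✓
(D, V): D contains V ✓
(D, W): D contains W ✓
(E, V): E contains V ✓
(J, E): J contains E ✓
(J, V): J contains V ✓
(N, H): N contains H ✓
(N, W): N contains W ✓
Count: 10.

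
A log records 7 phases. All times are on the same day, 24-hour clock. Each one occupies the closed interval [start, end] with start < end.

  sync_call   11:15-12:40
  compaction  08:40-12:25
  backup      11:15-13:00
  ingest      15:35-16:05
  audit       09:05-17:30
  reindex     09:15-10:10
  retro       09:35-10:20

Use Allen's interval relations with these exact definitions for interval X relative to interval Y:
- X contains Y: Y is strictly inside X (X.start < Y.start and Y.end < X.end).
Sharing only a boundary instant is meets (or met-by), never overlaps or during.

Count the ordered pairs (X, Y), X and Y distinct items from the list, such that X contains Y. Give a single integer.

Checking all 42 ordered pairs for relation 'contains'; matching pairs in alphabetical order:
(audit, backup): audit contains backup ✓
(audit, ingest): audit contains ingest ✓
(audit, reindex): audit contains reindex ✓
(audit, retro): audit contains retro ✓
(audit, sync_call): audit contains sync_call ✓
(compaction, reindex): compaction contains reindex ✓
(compaction, retro): compaction contains retro ✓
Count: 7.

7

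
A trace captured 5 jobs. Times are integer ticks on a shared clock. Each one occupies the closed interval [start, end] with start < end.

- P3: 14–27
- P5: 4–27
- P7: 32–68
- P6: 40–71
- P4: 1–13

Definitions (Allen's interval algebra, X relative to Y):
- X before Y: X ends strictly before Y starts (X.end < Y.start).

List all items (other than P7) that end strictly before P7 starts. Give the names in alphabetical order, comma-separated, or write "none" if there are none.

Target P7 = [32, 68].
P3 [14, 27] → before → yes.
P4 [1, 13] → before → yes.
P5 [4, 27] → before → yes.
P6 [40, 71] → overlapped-by → no.
Result: P3, P4, P5.

P3, P4, P5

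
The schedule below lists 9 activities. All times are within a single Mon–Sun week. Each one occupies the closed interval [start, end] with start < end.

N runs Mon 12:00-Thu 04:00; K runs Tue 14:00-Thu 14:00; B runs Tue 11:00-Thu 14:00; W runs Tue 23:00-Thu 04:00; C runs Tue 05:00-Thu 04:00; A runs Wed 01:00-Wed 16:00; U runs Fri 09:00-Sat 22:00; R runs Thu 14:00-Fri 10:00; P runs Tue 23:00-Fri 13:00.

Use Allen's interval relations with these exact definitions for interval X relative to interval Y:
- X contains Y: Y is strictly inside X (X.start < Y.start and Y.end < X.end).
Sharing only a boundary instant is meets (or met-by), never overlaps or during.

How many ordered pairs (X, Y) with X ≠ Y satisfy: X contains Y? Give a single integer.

Checking all 72 ordered pairs for relation 'contains'; matching pairs in alphabetical order:
(B, A): B contains A ✓
(B, W): B contains W ✓
(C, A): C contains A ✓
(K, A): K contains A ✓
(K, W): K contains W ✓
(N, A): N contains A ✓
(P, A): P contains A ✓
(P, R): P contains R ✓
(W, A): W contains A ✓
Count: 9.

9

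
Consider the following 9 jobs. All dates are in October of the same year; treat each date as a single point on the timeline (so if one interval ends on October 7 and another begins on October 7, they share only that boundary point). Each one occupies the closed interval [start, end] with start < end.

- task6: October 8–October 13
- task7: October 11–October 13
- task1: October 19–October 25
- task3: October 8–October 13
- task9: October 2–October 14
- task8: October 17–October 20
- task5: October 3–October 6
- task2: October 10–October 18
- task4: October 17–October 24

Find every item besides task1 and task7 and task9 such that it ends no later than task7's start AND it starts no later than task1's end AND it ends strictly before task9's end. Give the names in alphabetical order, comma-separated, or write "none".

task5

Conditions: its end is no later than task7's start (X.end <= October 11) AND its start is no later than task1's end (X.start <= October 25) AND its end is strictly before task9's end (X.end < October 14).
task2: end October 18 <= October 11? ✗; start October 10 <= October 25? ✓; end October 18 < October 14? ✗ → no.
task3: end October 13 <= October 11? ✗; start October 8 <= October 25? ✓; end October 13 < October 14? ✓ → no.
task4: end October 24 <= October 11? ✗; start October 17 <= October 25? ✓; end October 24 < October 14? ✗ → no.
task5: end October 6 <= October 11? ✓; start October 3 <= October 25? ✓; end October 6 < October 14? ✓ → yes.
task6: end October 13 <= October 11? ✗; start October 8 <= October 25? ✓; end October 13 < October 14? ✓ → no.
task8: end October 20 <= October 11? ✗; start October 17 <= October 25? ✓; end October 20 < October 14? ✗ → no.
Result: task5.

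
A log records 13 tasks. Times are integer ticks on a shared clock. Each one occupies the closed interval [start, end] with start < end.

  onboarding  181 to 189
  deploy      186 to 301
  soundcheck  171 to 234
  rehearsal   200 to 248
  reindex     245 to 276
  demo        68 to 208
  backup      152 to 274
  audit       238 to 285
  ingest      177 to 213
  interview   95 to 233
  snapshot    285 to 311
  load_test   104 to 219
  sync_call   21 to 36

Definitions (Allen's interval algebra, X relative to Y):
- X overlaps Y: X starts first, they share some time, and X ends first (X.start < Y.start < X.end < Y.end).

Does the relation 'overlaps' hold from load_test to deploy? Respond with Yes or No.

Yes

load_test = [104, 219], deploy = [186, 301].
Actual relation of load_test to deploy: overlaps.
Asked whether 'overlaps' holds → Yes.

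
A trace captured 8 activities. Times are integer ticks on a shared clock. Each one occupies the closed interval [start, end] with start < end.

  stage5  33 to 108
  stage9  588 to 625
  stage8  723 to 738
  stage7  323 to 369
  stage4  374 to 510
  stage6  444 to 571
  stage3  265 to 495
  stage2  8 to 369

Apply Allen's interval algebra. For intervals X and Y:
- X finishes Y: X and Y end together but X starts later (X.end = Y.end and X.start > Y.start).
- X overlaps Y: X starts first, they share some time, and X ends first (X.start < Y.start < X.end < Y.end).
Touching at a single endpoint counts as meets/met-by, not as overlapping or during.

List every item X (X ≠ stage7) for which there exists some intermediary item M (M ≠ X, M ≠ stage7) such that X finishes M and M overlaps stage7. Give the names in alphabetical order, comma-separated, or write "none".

none

Target stage7 = [323, 369].
Intermediaries M with M overlaps stage7: none.
Union: none.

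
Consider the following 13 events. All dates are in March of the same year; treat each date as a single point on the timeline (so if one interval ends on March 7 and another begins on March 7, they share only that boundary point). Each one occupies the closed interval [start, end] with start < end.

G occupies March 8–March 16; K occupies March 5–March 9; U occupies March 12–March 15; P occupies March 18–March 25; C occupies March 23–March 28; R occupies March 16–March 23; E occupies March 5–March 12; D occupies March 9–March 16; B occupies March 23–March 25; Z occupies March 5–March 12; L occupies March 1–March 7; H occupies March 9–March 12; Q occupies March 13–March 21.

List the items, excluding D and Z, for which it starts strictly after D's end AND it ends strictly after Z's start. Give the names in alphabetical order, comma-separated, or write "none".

B, C, P

Conditions: its start is strictly after D's end (X.start > March 16) AND its end is strictly after Z's start (X.end > March 5).
B: start March 23 > March 16? ✓; end March 25 > March 5? ✓ → yes.
C: start March 23 > March 16? ✓; end March 28 > March 5? ✓ → yes.
E: start March 5 > March 16? ✗; end March 12 > March 5? ✓ → no.
G: start March 8 > March 16? ✗; end March 16 > March 5? ✓ → no.
H: start March 9 > March 16? ✗; end March 12 > March 5? ✓ → no.
K: start March 5 > March 16? ✗; end March 9 > March 5? ✓ → no.
L: start March 1 > March 16? ✗; end March 7 > March 5? ✓ → no.
P: start March 18 > March 16? ✓; end March 25 > March 5? ✓ → yes.
Q: start March 13 > March 16? ✗; end March 21 > March 5? ✓ → no.
R: start March 16 > March 16? ✗; end March 23 > March 5? ✓ → no.
U: start March 12 > March 16? ✗; end March 15 > March 5? ✓ → no.
Result: B, C, P.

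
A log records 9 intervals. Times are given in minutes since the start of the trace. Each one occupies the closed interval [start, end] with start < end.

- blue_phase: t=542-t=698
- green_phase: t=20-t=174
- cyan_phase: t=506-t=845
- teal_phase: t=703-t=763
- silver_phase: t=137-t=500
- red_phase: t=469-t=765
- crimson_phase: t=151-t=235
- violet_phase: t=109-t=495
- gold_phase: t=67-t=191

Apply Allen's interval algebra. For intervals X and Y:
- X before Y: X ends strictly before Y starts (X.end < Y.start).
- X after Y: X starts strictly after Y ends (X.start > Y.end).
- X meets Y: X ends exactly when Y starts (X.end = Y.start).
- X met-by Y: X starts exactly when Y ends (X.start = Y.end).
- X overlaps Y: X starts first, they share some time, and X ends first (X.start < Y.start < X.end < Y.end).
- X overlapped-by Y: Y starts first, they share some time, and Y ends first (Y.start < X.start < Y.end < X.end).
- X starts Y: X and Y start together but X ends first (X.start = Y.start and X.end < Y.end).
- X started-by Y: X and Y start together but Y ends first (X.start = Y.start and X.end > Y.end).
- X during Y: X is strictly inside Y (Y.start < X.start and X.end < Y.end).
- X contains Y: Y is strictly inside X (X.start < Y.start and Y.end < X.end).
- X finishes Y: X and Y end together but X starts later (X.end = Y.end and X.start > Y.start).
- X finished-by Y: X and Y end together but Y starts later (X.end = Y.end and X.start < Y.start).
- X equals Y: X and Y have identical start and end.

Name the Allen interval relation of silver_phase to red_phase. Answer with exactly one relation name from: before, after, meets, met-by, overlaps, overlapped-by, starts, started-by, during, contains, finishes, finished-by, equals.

silver_phase = [t=137, t=500]; red_phase = [t=469, t=765].
Compare endpoints: silver_phase.start < red_phase.start, silver_phase.start < red_phase.end, silver_phase.end > red_phase.start, silver_phase.end < red_phase.end.
That pattern is 'overlaps'.

overlaps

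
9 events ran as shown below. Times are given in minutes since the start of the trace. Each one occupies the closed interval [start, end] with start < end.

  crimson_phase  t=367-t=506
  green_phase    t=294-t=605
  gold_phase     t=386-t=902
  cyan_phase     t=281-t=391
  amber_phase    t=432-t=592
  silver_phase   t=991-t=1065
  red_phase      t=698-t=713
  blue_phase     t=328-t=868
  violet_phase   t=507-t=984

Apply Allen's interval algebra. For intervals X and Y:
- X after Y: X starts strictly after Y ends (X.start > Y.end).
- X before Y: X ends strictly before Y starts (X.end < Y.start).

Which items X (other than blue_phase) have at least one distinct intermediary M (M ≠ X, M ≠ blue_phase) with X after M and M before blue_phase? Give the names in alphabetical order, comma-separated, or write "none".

Target blue_phase = [t=328, t=868].
Intermediaries M with M before blue_phase: none.
Union: none.

none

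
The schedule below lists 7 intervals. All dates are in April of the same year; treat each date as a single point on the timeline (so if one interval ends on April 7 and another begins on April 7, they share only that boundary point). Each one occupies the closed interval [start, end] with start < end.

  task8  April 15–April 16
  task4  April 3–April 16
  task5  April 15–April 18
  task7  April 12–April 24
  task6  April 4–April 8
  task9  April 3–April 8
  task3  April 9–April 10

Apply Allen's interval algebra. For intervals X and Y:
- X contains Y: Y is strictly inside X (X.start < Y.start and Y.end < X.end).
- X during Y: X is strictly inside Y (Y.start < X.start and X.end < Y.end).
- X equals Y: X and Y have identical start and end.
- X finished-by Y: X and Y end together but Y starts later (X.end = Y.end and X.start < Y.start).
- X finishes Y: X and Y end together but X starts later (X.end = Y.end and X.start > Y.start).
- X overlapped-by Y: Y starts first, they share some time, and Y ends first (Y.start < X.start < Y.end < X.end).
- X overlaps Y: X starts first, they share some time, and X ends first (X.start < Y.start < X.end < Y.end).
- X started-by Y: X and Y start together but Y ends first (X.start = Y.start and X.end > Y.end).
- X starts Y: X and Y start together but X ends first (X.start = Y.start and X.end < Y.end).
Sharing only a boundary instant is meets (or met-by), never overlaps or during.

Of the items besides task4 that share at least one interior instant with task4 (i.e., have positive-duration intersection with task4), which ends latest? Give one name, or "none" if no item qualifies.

task7

Target task4 = [April 3, April 16].
task3 [April 9, April 10] → during → candidate.
task5 [April 15, April 18] → overlapped-by → candidate.
task6 [April 4, April 8] → during → candidate.
task7 [April 12, April 24] → overlapped-by → candidate.
task8 [April 15, April 16] → finishes → candidate.
task9 [April 3, April 8] → starts → candidate.
Among candidates, latest end is April 24 → task7.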